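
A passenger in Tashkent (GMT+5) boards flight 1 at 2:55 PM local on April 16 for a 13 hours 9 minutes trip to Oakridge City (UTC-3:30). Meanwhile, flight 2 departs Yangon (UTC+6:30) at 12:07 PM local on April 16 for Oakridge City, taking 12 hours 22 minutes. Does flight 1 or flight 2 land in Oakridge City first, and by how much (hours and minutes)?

the second, by 5 hours 5 minutes

Flight 1 in UTC: 2:55 PM − 5:00 = 9:55 AM on Apr 16.
+13 hours 9 minutes → arrive 11:04 PM UTC on Apr 16.
Flight 2 in UTC: 12:07 PM − 6:30 = 5:37 AM on Apr 16.
+12 hours and 22 minutes → arrive 5:59 PM UTC on Apr 16.
Flight 2 lands earlier by 5 hours 5 minutes.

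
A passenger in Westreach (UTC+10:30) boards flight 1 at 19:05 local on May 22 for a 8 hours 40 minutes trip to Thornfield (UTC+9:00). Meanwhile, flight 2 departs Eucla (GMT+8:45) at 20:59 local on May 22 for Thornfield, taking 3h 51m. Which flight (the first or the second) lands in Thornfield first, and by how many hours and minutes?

the second, by 1 hour 10 minutes

Flight 1 in UTC: 19:05 − 10:30 = 08:35 on May 22.
+8 hours and 40 minutes → arrive 17:15 UTC on May 22.
Flight 2 in UTC: 20:59 − 8:45 = 12:14 on May 22.
+3 hours and 51 minutes → arrive 16:05 UTC on May 22.
Flight 2 lands earlier by 1 hour 10 minutes.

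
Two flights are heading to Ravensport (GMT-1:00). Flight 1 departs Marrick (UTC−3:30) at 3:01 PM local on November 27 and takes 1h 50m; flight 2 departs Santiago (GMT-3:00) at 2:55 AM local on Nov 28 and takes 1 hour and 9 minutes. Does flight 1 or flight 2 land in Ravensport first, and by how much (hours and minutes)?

the first, by 10 hours 43 minutes

Flight 1 in UTC: 3:01 PM + 3:30 = 6:31 PM on Nov 27.
+1 hour 50 minutes → arrive 8:21 PM UTC on Nov 27.
Flight 2 in UTC: 2:55 AM + 3:00 = 5:55 AM on Nov 28.
+1 hour and 9 minutes → arrive 7:04 AM UTC on Nov 28.
Flight 1 lands earlier by 10 hours 43 minutes.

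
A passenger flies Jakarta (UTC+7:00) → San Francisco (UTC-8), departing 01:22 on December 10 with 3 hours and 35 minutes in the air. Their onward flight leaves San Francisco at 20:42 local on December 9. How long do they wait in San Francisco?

6 hours 45 minutes

Convert departure to UTC: 01:22 − 7:00 = 18:22 UTC on Dec 9.
Add 3 hours and 35 minutes flight time → 21:57 UTC.
San Francisco is UTC−8:00, so local arrival = 21:57 − 8:00 = 13:57 on Dec 9.
Layover = 20:42 − 13:57 = 6 hours 45 minutes.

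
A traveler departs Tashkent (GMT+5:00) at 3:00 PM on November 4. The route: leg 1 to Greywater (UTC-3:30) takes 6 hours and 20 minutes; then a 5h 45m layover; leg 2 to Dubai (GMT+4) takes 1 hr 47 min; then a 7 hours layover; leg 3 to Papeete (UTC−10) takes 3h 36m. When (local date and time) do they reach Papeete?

12:28 AM on November 5

Convert departure to UTC: 3:00 PM − 5:00 = 10:00 AM UTC on Nov 4.
Add 6 hours and 20 minutes leg 1 → 4:20 PM UTC.
Add 5 hours 45 minutes layover in Greywater → 10:05 PM UTC.
Add 1 hour 47 minutes leg 2 → 11:52 PM UTC.
Add 7 hours layover in Dubai → 6:52 AM UTC (Nov 5).
Add 3 hours 36 minutes leg 3 → 10:28 AM UTC.
Papeete is UTC−10:00, so local arrival = 10:28 AM − 10:00 = 12:28 AM on Nov 5.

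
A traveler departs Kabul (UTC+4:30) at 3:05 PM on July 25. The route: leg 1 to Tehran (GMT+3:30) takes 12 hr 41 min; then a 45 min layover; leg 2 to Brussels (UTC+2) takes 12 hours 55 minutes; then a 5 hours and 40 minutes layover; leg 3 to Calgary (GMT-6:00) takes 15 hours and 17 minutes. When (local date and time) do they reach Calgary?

3:53 AM on July 27

Convert departure to UTC: 3:05 PM − 4:30 = 10:35 AM UTC on Jul 25.
Add 12 hours 41 minutes leg 1 → 11:16 PM UTC.
Add 45 minutes layover in Tehran → 12:01 AM UTC (Jul 26).
Add 12 hours and 55 minutes leg 2 → 12:56 PM UTC.
Add 5 hours and 40 minutes layover in Brussels → 6:36 PM UTC.
Add 15 hours 17 minutes leg 3 → 9:53 AM UTC (Jul 27).
Calgary is UTC−6:00, so local arrival = 9:53 AM − 6:00 = 3:53 AM on Jul 27.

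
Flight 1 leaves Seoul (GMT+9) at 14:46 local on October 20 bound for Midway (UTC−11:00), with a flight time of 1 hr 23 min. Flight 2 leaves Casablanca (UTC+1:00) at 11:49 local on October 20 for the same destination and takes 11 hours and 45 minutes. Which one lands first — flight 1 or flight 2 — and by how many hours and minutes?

Flight 1 in UTC: 14:46 − 9:00 = 05:46 on Oct 20.
+1 hour and 23 minutes → arrive 07:09 UTC on Oct 20.
Flight 2 in UTC: 11:49 − 1:00 = 10:49 on Oct 20.
+11 hours and 45 minutes → arrive 22:34 UTC on Oct 20.
Flight 1 lands earlier by 15 hours 25 minutes.

the first, by 15 hours 25 minutes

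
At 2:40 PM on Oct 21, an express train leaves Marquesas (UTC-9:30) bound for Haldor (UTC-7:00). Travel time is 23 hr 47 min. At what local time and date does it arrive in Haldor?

Convert departure to UTC: 2:40 PM + 9:30 = 12:10 AM UTC on Oct 22.
Add 23 hours and 47 minutes travel time → 11:57 PM UTC.
Haldor is UTC−7:00, so local arrival = 11:57 PM − 7:00 = 4:57 PM on Oct 22.

4:57 PM on October 22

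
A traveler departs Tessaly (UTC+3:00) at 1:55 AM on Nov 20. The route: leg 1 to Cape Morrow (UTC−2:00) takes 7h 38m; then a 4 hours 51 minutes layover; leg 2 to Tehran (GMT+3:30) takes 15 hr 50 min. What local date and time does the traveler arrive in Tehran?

6:44 AM on November 21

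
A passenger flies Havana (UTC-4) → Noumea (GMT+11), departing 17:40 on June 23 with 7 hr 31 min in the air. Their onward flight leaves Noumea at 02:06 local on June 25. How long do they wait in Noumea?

Convert departure to UTC: 17:40 + 4:00 = 21:40 UTC on Jun 23.
Add 7 hours and 31 minutes flight time → 05:11 UTC (Jun 24).
Noumea is UTC+11:00, so local arrival = 05:11 + 11:00 = 16:11 on Jun 24.
Layover = 02:06 − 16:11 (+1 day) = 9 hours 55 minutes.

9 hours 55 minutes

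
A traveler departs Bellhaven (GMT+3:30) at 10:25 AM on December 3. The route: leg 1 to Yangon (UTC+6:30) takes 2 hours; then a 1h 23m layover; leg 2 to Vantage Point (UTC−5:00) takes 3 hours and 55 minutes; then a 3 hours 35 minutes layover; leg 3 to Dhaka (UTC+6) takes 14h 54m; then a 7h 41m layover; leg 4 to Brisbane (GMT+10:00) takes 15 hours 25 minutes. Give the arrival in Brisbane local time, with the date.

5:48 PM on December 5

Convert departure to UTC: 10:25 AM − 3:30 = 6:55 AM UTC on Dec 3.
Add 2 hours leg 1 → 8:55 AM UTC.
Add 1 hour 23 minutes layover in Yangon → 10:18 AM UTC.
Add 3 hours and 55 minutes leg 2 → 2:13 PM UTC.
Add 3 hours 35 minutes layover in Vantage Point → 5:48 PM UTC.
Add 14 hours and 54 minutes leg 3 → 8:42 AM UTC (Dec 4).
Add 7 hours 41 minutes layover in Dhaka → 4:23 PM UTC.
Add 15 hours 25 minutes leg 4 → 7:48 AM UTC (Dec 5).
Brisbane is UTC+10:00, so local arrival = 7:48 AM + 10:00 = 5:48 PM on Dec 5.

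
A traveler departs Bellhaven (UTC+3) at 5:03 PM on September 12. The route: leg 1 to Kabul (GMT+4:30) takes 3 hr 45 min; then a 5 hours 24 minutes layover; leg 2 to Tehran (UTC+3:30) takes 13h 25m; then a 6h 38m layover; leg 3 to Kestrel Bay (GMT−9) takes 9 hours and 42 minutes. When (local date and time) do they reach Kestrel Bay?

7:57 PM on Sep 13

Convert departure to UTC: 5:03 PM − 3:00 = 2:03 PM UTC on Sep 12.
Add 3 hours and 45 minutes leg 1 → 5:48 PM UTC.
Add 5 hours and 24 minutes layover in Kabul → 11:12 PM UTC.
Add 13 hours 25 minutes leg 2 → 12:37 PM UTC (Sep 13).
Add 6 hours 38 minutes layover in Tehran → 7:15 PM UTC.
Add 9 hours and 42 minutes leg 3 → 4:57 AM UTC (Sep 14).
Kestrel Bay is UTC−9:00, so local arrival = 4:57 AM − 9:00 = 7:57 PM on Sep 13.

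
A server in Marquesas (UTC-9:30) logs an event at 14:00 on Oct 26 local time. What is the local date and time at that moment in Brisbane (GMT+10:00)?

In UTC: 14:00 + 9:30 = 23:30 on Oct 26.
Brisbane is UTC+10:00: 23:30 + 10:00 = 09:30 on Oct 27.

09:30 on Oct 27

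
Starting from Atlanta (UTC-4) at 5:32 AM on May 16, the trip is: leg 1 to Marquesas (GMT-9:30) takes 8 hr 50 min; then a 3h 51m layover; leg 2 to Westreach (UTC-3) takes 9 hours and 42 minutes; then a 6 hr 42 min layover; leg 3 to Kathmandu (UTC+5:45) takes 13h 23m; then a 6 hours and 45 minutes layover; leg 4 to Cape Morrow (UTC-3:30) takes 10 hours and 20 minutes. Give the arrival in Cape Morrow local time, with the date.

Convert departure to UTC: 5:32 AM + 4:00 = 9:32 AM UTC on May 16.
Add 8 hours 50 minutes leg 1 → 6:22 PM UTC.
Add 3 hours 51 minutes layover in Marquesas → 10:13 PM UTC.
Add 9 hours 42 minutes leg 2 → 7:55 AM UTC (May 17).
Add 6 hours and 42 minutes layover in Westreach → 2:37 PM UTC.
Add 13 hours 23 minutes leg 3 → 4:00 AM UTC (May 18).
Add 6 hours 45 minutes layover in Kathmandu → 10:45 AM UTC.
Add 10 hours 20 minutes leg 4 → 9:05 PM UTC.
Cape Morrow is UTC−3:30, so local arrival = 9:05 PM − 3:30 = 5:35 PM on May 18.

5:35 PM on May 18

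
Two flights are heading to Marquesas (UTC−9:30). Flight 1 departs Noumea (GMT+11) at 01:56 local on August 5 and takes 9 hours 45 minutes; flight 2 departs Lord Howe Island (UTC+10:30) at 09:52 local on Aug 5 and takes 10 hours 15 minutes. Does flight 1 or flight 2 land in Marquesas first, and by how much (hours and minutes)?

the first, by 8 hours 56 minutes

Flight 1 in UTC: 01:56 − 11:00 = 14:56 on Aug 4.
+9 hours 45 minutes → arrive 00:41 UTC on Aug 5.
Flight 2 in UTC: 09:52 − 10:30 = 23:22 on Aug 4.
+10 hours and 15 minutes → arrive 09:37 UTC on Aug 5.
Flight 1 lands earlier by 8 hours 56 minutes.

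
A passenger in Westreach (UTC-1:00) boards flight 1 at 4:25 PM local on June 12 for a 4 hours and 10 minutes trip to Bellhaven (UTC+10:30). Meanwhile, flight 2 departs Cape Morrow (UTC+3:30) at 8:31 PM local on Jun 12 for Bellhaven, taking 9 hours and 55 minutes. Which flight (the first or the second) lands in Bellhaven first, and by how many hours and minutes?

the first, by 5 hours 21 minutes

Flight 1 in UTC: 4:25 PM + 1:00 = 5:25 PM on Jun 12.
+4 hours and 10 minutes → arrive 9:35 PM UTC on Jun 12.
Flight 2 in UTC: 8:31 PM − 3:30 = 5:01 PM on Jun 12.
+9 hours 55 minutes → arrive 2:56 AM UTC on Jun 13.
Flight 1 lands earlier by 5 hours 21 minutes.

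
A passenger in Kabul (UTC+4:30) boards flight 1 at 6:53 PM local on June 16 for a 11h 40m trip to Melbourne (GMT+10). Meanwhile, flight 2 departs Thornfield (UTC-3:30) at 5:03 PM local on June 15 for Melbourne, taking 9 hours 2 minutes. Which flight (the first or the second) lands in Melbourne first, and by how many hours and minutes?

Flight 1 in UTC: 6:53 PM − 4:30 = 2:23 PM on Jun 16.
+11 hours 40 minutes → arrive 2:03 AM UTC on Jun 17.
Flight 2 in UTC: 5:03 PM + 3:30 = 8:33 PM on Jun 15.
+9 hours 2 minutes → arrive 5:35 AM UTC on Jun 16.
Flight 2 lands earlier by 20 hours 28 minutes.

the second, by 20 hours 28 minutes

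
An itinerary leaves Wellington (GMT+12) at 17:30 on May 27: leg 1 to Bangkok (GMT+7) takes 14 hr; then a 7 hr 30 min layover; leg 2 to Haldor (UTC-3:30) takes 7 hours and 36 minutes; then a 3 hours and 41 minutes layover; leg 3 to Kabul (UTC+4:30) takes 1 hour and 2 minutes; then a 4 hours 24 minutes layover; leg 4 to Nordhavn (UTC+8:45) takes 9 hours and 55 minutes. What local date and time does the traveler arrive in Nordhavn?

Convert departure to UTC: 17:30 − 12:00 = 05:30 UTC on May 27.
Add 14 hours leg 1 → 19:30 UTC.
Add 7 hours 30 minutes layover in Bangkok → 03:00 UTC (May 28).
Add 7 hours 36 minutes leg 2 → 10:36 UTC.
Add 3 hours and 41 minutes layover in Haldor → 14:17 UTC.
Add 1 hour and 2 minutes leg 3 → 15:19 UTC.
Add 4 hours 24 minutes layover in Kabul → 19:43 UTC.
Add 9 hours and 55 minutes leg 4 → 05:38 UTC (May 29).
Nordhavn is UTC+8:45, so local arrival = 05:38 + 8:45 = 14:23 on May 29.

14:23 on May 29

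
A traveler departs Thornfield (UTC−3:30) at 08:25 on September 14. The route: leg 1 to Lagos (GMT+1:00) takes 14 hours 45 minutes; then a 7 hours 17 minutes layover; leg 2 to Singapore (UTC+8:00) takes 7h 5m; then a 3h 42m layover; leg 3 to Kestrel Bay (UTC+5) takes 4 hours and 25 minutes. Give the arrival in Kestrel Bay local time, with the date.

Convert departure to UTC: 08:25 + 3:30 = 11:55 UTC on Sep 14.
Add 14 hours and 45 minutes leg 1 → 02:40 UTC (Sep 15).
Add 7 hours and 17 minutes layover in Lagos → 09:57 UTC.
Add 7 hours 5 minutes leg 2 → 17:02 UTC.
Add 3 hours and 42 minutes layover in Singapore → 20:44 UTC.
Add 4 hours and 25 minutes leg 3 → 01:09 UTC (Sep 16).
Kestrel Bay is UTC+5:00, so local arrival = 01:09 + 5:00 = 06:09 on Sep 16.

06:09 on September 16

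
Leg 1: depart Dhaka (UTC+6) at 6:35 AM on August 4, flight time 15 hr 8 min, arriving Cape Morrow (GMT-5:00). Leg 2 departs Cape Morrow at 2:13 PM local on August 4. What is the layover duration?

Convert departure to UTC: 6:35 AM − 6:00 = 12:35 AM UTC on Aug 4.
Add 15 hours 8 minutes flight time → 3:43 PM UTC.
Cape Morrow is UTC−5:00, so local arrival = 3:43 PM − 5:00 = 10:43 AM on Aug 4.
Layover = 2:13 PM − 10:43 AM = 3 hours 30 minutes.

3 hours 30 minutes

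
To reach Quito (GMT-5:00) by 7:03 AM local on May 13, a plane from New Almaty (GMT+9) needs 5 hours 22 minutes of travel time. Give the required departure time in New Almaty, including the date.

Target arrival in UTC: 7:03 AM + 5:00 = 12:03 PM on May 13.
Subtract 5 hours and 22 minutes → departure 6:41 AM UTC on May 13.
New Almaty is UTC+9:00: 6:41 AM + 9:00 = 3:41 PM on May 13.

3:41 PM on May 13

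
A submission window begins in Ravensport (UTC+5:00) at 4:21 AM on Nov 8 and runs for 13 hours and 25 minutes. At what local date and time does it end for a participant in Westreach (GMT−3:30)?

Westreach is 8:30 behind Ravensport.
After 13 hours 25 minutes it is 5:46 PM in Ravensport.
Shift by the zone difference: 5:46 PM − 8:30 = 9:16 AM on Nov 8 in Westreach.

9:16 AM on Nov 8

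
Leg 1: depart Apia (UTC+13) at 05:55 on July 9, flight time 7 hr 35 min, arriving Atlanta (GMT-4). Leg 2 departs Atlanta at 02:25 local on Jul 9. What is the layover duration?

5 hours 55 minutes

Convert departure to UTC: 05:55 − 13:00 = 16:55 UTC on Jul 8.
Add 7 hours and 35 minutes flight time → 00:30 UTC (Jul 9).
Atlanta is UTC−4:00, so local arrival = 00:30 − 4:00 = 20:30 on Jul 8.
Layover = 02:25 − 20:30 (+1 day) = 5 hours 55 minutes.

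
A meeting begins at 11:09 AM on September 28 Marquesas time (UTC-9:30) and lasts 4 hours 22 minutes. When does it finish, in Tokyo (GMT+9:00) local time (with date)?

Convert start to UTC: 11:09 AM + 9:30 = 8:39 PM UTC on Sep 28.
Add 4 hours and 22 minutes duration → 1:01 AM UTC (Sep 29).
Tokyo is UTC+9:00, so local end time = 1:01 AM + 9:00 = 10:01 AM on Sep 29.

10:01 AM on September 29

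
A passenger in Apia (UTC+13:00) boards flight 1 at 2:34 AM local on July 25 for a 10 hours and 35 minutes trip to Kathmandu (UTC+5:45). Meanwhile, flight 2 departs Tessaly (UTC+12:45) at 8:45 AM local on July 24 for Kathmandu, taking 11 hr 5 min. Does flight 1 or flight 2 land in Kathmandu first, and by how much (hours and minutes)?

Flight 1 in UTC: 2:34 AM − 13:00 = 1:34 PM on Jul 24.
+10 hours and 35 minutes → arrive 12:09 AM UTC on Jul 25.
Flight 2 in UTC: 8:45 AM − 12:45 = 8:00 PM on Jul 23.
+11 hours and 5 minutes → arrive 7:05 AM UTC on Jul 24.
Flight 2 lands earlier by 17 hours 4 minutes.

the second, by 17 hours 4 minutes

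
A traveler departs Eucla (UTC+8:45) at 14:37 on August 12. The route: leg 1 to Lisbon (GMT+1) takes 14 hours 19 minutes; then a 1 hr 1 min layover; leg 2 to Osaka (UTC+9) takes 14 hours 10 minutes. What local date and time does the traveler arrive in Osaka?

Convert departure to UTC: 14:37 − 8:45 = 05:52 UTC on Aug 12.
Add 14 hours and 19 minutes leg 1 → 20:11 UTC.
Add 1 hour and 1 minute layover in Lisbon → 21:12 UTC.
Add 14 hours 10 minutes leg 2 → 11:22 UTC (Aug 13).
Osaka is UTC+9:00, so local arrival = 11:22 + 9:00 = 20:22 on Aug 13.

20:22 on August 13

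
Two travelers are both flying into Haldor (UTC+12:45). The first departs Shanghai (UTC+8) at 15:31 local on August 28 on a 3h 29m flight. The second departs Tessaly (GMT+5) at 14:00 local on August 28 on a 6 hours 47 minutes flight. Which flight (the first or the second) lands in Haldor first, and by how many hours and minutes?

Flight 1 in UTC: 15:31 − 8:00 = 07:31 on Aug 28.
+3 hours 29 minutes → arrive 11:00 UTC on Aug 28.
Flight 2 in UTC: 14:00 − 5:00 = 09:00 on Aug 28.
+6 hours 47 minutes → arrive 15:47 UTC on Aug 28.
Flight 1 lands earlier by 4 hours 47 minutes.

the first, by 4 hours 47 minutes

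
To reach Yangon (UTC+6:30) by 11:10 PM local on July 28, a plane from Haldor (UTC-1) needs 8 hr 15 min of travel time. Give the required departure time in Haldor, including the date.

Target arrival in UTC: 11:10 PM − 6:30 = 4:40 PM on Jul 28.
Subtract 8 hours and 15 minutes → departure 8:25 AM UTC on Jul 28.
Haldor is UTC−1:00: 8:25 AM − 1:00 = 7:25 AM on Jul 28.

7:25 AM on Jul 28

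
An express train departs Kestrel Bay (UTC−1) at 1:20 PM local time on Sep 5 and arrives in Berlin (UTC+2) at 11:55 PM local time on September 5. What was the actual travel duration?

Berlin is 3:00 ahead of Kestrel Bay.
Clock-face elapsed time (ignoring zones) is 10 hours 35 minutes.
Actual elapsed = 10 hours 35 minutes − 3:00 = 7 hours 35 minutes.

7 hours 35 minutes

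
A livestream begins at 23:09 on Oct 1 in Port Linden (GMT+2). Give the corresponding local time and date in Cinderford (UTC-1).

20:09 on Oct 1

In UTC: 23:09 − 2:00 = 21:09 on Oct 1.
Cinderford is UTC−1:00: 21:09 − 1:00 = 20:09 on Oct 1.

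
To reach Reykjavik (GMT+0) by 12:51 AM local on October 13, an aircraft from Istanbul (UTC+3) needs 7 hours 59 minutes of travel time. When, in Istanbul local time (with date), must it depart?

7:52 PM on October 12

Target arrival is already UTC: 12:51 AM on Oct 13.
Subtract 7 hours 59 minutes → departure 4:52 PM UTC on Oct 12.
Istanbul is UTC+3:00: 4:52 PM + 3:00 = 7:52 PM on Oct 12.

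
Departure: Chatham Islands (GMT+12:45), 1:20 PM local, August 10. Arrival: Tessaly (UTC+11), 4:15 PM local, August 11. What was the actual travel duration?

Tessaly is 1:45 behind Chatham Islands.
Clock-face elapsed time (ignoring zones) is 26 hours 55 minutes.
Actual elapsed = 26 hours 55 minutes + 1:45 = 28 hours 40 minutes.

28 hours 40 minutes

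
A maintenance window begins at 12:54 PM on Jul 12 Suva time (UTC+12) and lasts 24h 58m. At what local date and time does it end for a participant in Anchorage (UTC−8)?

5:52 PM on Jul 12

Convert start to UTC: 12:54 PM − 12:00 = 12:54 AM UTC on Jul 12.
Add 24 hours and 58 minutes duration → 1:52 AM UTC (Jul 13).
Anchorage is UTC−8:00, so local end time = 1:52 AM − 8:00 = 5:52 PM on Jul 12.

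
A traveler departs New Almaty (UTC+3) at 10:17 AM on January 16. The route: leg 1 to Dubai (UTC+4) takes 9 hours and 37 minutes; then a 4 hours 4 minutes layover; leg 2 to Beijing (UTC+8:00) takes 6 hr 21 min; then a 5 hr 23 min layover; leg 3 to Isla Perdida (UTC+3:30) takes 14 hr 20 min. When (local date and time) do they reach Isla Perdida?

2:32 AM on January 18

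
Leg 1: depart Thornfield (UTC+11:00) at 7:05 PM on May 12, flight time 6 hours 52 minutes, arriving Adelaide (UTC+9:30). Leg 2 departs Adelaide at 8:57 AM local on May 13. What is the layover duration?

Convert departure to UTC: 7:05 PM − 11:00 = 8:05 AM UTC on May 12.
Add 6 hours and 52 minutes flight time → 2:57 PM UTC.
Adelaide is UTC+9:30, so local arrival = 2:57 PM + 9:30 = 12:27 AM on May 13.
Layover = 8:57 AM − 12:27 AM = 8 hours 30 minutes.

8 hours 30 minutes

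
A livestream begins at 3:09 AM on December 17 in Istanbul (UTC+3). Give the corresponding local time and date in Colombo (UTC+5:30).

5:39 AM on December 17

Colombo is 2:30 ahead of Istanbul.
Shift by the zone difference: 3:09 AM + 2:30 = 5:39 AM on Dec 17 in Colombo.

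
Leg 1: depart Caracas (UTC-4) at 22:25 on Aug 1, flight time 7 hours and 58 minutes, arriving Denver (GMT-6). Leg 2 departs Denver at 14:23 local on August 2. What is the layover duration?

Convert departure to UTC: 22:25 + 4:00 = 02:25 UTC on Aug 2.
Add 7 hours and 58 minutes flight time → 10:23 UTC.
Denver is UTC−6:00, so local arrival = 10:23 − 6:00 = 04:23 on Aug 2.
Layover = 14:23 − 04:23 = 10 hours.

10 hours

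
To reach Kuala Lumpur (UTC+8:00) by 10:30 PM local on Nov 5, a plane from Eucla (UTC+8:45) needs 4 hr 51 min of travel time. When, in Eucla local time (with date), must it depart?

6:24 PM on November 5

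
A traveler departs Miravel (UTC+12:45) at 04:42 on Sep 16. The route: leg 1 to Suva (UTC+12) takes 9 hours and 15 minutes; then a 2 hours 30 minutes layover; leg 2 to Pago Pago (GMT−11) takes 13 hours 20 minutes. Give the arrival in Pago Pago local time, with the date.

Convert departure to UTC: 04:42 − 12:45 = 15:57 UTC on Sep 15.
Add 9 hours 15 minutes leg 1 → 01:12 UTC (Sep 16).
Add 2 hours and 30 minutes layover in Suva → 03:42 UTC.
Add 13 hours 20 minutes leg 2 → 17:02 UTC.
Pago Pago is UTC−11:00, so local arrival = 17:02 − 11:00 = 06:02 on Sep 16.

06:02 on September 16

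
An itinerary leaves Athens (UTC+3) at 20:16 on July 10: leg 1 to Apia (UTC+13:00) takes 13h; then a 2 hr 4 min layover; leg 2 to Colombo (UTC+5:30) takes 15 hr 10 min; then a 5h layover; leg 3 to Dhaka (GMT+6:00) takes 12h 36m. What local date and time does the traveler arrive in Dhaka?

Convert departure to UTC: 20:16 − 3:00 = 17:16 UTC on Jul 10.
Add 13 hours leg 1 → 06:16 UTC (Jul 11).
Add 2 hours and 4 minutes layover in Apia → 08:20 UTC.
Add 15 hours 10 minutes leg 2 → 23:30 UTC.
Add 5 hours layover in Colombo → 04:30 UTC (Jul 12).
Add 12 hours 36 minutes leg 3 → 17:06 UTC.
Dhaka is UTC+6:00, so local arrival = 17:06 + 6:00 = 23:06 on Jul 12.

23:06 on July 12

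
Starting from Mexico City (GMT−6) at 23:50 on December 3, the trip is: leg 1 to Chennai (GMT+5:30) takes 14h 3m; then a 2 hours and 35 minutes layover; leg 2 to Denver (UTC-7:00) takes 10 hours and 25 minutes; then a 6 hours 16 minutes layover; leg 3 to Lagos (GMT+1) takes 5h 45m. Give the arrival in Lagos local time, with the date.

Convert departure to UTC: 23:50 + 6:00 = 05:50 UTC on Dec 4.
Add 14 hours and 3 minutes leg 1 → 19:53 UTC.
Add 2 hours and 35 minutes layover in Chennai → 22:28 UTC.
Add 10 hours 25 minutes leg 2 → 08:53 UTC (Dec 5).
Add 6 hours 16 minutes layover in Denver → 15:09 UTC.
Add 5 hours 45 minutes leg 3 → 20:54 UTC.
Lagos is UTC+1:00, so local arrival = 20:54 + 1:00 = 21:54 on Dec 5.

21:54 on December 5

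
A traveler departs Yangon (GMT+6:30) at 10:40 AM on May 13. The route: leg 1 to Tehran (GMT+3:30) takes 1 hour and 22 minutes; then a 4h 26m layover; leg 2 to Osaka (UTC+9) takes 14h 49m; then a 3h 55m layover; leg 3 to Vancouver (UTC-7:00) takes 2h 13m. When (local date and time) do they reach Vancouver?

Convert departure to UTC: 10:40 AM − 6:30 = 4:10 AM UTC on May 13.
Add 1 hour and 22 minutes leg 1 → 5:32 AM UTC.
Add 4 hours and 26 minutes layover in Tehran → 9:58 AM UTC.
Add 14 hours 49 minutes leg 2 → 12:47 AM UTC (May 14).
Add 3 hours and 55 minutes layover in Osaka → 4:42 AM UTC.
Add 2 hours and 13 minutes leg 3 → 6:55 AM UTC.
Vancouver is UTC−7:00, so local arrival = 6:55 AM − 7:00 = 11:55 PM on May 13.

11:55 PM on May 13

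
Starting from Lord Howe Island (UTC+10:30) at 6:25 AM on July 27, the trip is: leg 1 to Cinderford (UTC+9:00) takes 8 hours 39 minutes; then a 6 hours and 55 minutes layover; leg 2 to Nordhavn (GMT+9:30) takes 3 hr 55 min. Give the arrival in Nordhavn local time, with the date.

12:54 AM on Jul 28

Convert departure to UTC: 6:25 AM − 10:30 = 7:55 PM UTC on Jul 26.
Add 8 hours 39 minutes leg 1 → 4:34 AM UTC (Jul 27).
Add 6 hours and 55 minutes layover in Cinderford → 11:29 AM UTC.
Add 3 hours 55 minutes leg 2 → 3:24 PM UTC.
Nordhavn is UTC+9:30, so local arrival = 3:24 PM + 9:30 = 12:54 AM on Jul 28.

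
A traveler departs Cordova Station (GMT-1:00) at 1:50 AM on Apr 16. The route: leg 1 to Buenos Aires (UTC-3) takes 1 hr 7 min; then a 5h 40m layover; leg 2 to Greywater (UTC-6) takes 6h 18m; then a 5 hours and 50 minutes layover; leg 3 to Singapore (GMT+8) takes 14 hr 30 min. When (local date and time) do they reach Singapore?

Convert departure to UTC: 1:50 AM + 1:00 = 2:50 AM UTC on Apr 16.
Add 1 hour and 7 minutes leg 1 → 3:57 AM UTC.
Add 5 hours and 40 minutes layover in Buenos Aires → 9:37 AM UTC.
Add 6 hours and 18 minutes leg 2 → 3:55 PM UTC.
Add 5 hours and 50 minutes layover in Greywater → 9:45 PM UTC.
Add 14 hours 30 minutes leg 3 → 12:15 PM UTC (Apr 17).
Singapore is UTC+8:00, so local arrival = 12:15 PM + 8:00 = 8:15 PM on Apr 17.

8:15 PM on Apr 17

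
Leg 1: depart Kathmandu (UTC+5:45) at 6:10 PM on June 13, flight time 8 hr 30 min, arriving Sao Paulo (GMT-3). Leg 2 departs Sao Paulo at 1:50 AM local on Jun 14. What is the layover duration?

7 hours 55 minutes

Convert departure to UTC: 6:10 PM − 5:45 = 12:25 PM UTC on Jun 13.
Add 8 hours and 30 minutes flight time → 8:55 PM UTC.
Sao Paulo is UTC−3:00, so local arrival = 8:55 PM − 3:00 = 5:55 PM on Jun 13.
Layover = 1:50 AM − 5:55 PM (+1 day) = 7 hours 55 minutes.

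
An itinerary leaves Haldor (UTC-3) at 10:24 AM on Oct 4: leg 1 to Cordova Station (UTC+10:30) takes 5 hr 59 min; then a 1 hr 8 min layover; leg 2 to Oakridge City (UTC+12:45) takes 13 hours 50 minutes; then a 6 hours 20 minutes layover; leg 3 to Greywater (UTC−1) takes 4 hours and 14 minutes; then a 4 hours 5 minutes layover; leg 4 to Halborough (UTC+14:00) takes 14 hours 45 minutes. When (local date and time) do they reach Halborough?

Convert departure to UTC: 10:24 AM + 3:00 = 1:24 PM UTC on Oct 4.
Add 5 hours and 59 minutes leg 1 → 7:23 PM UTC.
Add 1 hour 8 minutes layover in Cordova Station → 8:31 PM UTC.
Add 13 hours and 50 minutes leg 2 → 10:21 AM UTC (Oct 5).
Add 6 hours and 20 minutes layover in Oakridge City → 4:41 PM UTC.
Add 4 hours 14 minutes leg 3 → 8:55 PM UTC.
Add 4 hours 5 minutes layover in Greywater → 1:00 AM UTC (Oct 6).
Add 14 hours and 45 minutes leg 4 → 3:45 PM UTC.
Halborough is UTC+14:00, so local arrival = 3:45 PM + 14:00 = 5:45 AM on Oct 7.

5:45 AM on October 7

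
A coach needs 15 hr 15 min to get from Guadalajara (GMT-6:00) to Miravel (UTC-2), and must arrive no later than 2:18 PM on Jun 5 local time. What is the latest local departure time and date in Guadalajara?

7:03 PM on June 4

Target arrival in UTC: 2:18 PM + 2:00 = 4:18 PM on Jun 5.
Subtract 15 hours and 15 minutes → departure 1:03 AM UTC on Jun 5.
Guadalajara is UTC−6:00: 1:03 AM − 6:00 = 7:03 PM on Jun 4.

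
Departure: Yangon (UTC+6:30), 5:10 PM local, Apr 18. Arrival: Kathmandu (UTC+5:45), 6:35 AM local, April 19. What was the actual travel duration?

14 hours 10 minutes

Departure in UTC: 5:10 PM − 6:30 = 10:40 AM on Apr 18.
Arrival in UTC: 6:35 AM − 5:45 = 12:50 AM on Apr 19.
Elapsed = 12:50 AM − 10:40 AM (+1 day) = 14 hours 10 minutes.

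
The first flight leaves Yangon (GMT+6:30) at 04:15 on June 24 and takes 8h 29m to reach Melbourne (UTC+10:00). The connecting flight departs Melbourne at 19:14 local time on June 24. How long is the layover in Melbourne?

3 hours

Convert departure to UTC: 04:15 − 6:30 = 21:45 UTC on Jun 23.
Add 8 hours and 29 minutes flight time → 06:14 UTC (Jun 24).
Melbourne is UTC+10:00, so local arrival = 06:14 + 10:00 = 16:14 on Jun 24.
Layover = 19:14 − 16:14 = 3 hours.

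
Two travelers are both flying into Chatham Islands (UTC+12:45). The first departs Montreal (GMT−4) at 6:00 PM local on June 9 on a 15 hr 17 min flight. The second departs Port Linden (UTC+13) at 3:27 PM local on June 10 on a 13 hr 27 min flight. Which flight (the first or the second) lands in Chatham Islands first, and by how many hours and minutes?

Flight 1 in UTC: 6:00 PM + 4:00 = 10:00 PM on Jun 9.
+15 hours and 17 minutes → arrive 1:17 PM UTC on Jun 10.
Flight 2 in UTC: 3:27 PM − 13:00 = 2:27 AM on Jun 10.
+13 hours 27 minutes → arrive 3:54 PM UTC on Jun 10.
Flight 1 lands earlier by 2 hours 37 minutes.

the first, by 2 hours 37 minutes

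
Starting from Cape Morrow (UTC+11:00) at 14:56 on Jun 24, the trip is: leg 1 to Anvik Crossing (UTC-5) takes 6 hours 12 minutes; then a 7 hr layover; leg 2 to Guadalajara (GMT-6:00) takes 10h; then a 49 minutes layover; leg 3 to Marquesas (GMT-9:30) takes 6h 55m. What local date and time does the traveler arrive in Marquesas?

01:22 on Jun 25

Convert departure to UTC: 14:56 − 11:00 = 03:56 UTC on Jun 24.
Add 6 hours and 12 minutes leg 1 → 10:08 UTC.
Add 7 hours layover in Anvik Crossing → 17:08 UTC.
Add 10 hours leg 2 → 03:08 UTC (Jun 25).
Add 49 minutes layover in Guadalajara → 03:57 UTC.
Add 6 hours and 55 minutes leg 3 → 10:52 UTC.
Marquesas is UTC−9:30, so local arrival = 10:52 − 9:30 = 01:22 on Jun 25.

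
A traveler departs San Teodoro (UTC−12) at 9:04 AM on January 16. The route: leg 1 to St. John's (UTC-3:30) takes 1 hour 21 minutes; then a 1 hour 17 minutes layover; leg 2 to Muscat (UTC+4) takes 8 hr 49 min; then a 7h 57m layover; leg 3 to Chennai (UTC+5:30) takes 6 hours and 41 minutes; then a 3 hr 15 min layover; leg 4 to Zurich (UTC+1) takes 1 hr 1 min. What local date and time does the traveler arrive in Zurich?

4:25 AM on Jan 18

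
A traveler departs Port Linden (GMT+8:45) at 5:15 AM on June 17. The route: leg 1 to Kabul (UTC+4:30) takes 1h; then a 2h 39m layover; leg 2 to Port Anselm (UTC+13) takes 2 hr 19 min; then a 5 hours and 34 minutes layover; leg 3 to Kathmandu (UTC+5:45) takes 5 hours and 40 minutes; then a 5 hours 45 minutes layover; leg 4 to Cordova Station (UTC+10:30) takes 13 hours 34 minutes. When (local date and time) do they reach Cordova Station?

Convert departure to UTC: 5:15 AM − 8:45 = 8:30 PM UTC on Jun 16.
Add 1 hour leg 1 → 9:30 PM UTC.
Add 2 hours 39 minutes layover in Kabul → 12:09 AM UTC (Jun 17).
Add 2 hours and 19 minutes leg 2 → 2:28 AM UTC.
Add 5 hours and 34 minutes layover in Port Anselm → 8:02 AM UTC.
Add 5 hours and 40 minutes leg 3 → 1:42 PM UTC.
Add 5 hours 45 minutes layover in Kathmandu → 7:27 PM UTC.
Add 13 hours and 34 minutes leg 4 → 9:01 AM UTC (Jun 18).
Cordova Station is UTC+10:30, so local arrival = 9:01 AM + 10:30 = 7:31 PM on Jun 18.

7:31 PM on June 18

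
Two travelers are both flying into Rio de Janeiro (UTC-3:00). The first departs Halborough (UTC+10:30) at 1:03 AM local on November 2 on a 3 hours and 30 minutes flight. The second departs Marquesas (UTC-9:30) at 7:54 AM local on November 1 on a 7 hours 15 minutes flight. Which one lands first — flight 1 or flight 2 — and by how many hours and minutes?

Flight 1 in UTC: 1:03 AM − 10:30 = 2:33 PM on Nov 1.
+3 hours and 30 minutes → arrive 6:03 PM UTC on Nov 1.
Flight 2 in UTC: 7:54 AM + 9:30 = 5:24 PM on Nov 1.
+7 hours 15 minutes → arrive 12:39 AM UTC on Nov 2.
Flight 1 lands earlier by 6 hours 36 minutes.

the first, by 6 hours 36 minutes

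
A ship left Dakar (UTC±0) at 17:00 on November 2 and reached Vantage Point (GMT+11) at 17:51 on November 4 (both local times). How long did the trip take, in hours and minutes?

Vantage Point is 11:00 ahead of Dakar.
Clock-face elapsed time (ignoring zones) is 48 hours 51 minutes.
Actual elapsed = 48 hours 51 minutes − 11:00 = 37 hours 51 minutes.

37 hours 51 minutes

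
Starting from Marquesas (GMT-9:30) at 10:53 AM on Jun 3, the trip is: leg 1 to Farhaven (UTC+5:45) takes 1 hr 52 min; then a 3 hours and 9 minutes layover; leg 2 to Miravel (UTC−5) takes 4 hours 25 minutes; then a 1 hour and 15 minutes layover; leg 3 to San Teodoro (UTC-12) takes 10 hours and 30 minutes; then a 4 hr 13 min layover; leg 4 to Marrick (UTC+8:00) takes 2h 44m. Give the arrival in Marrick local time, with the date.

Convert departure to UTC: 10:53 AM + 9:30 = 8:23 PM UTC on Jun 3.
Add 1 hour and 52 minutes leg 1 → 10:15 PM UTC.
Add 3 hours 9 minutes layover in Farhaven → 1:24 AM UTC (Jun 4).
Add 4 hours 25 minutes leg 2 → 5:49 AM UTC.
Add 1 hour 15 minutes layover in Miravel → 7:04 AM UTC.
Add 10 hours and 30 minutes leg 3 → 5:34 PM UTC.
Add 4 hours and 13 minutes layover in San Teodoro → 9:47 PM UTC.
Add 2 hours and 44 minutes leg 4 → 12:31 AM UTC (Jun 5).
Marrick is UTC+8:00, so local arrival = 12:31 AM + 8:00 = 8:31 AM on Jun 5.

8:31 AM on Jun 5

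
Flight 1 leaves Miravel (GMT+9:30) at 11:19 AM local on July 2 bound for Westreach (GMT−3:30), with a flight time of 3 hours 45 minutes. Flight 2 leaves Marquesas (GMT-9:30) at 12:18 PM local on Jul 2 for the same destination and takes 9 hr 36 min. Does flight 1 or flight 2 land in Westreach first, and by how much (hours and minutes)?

the first, by 25 hours 50 minutes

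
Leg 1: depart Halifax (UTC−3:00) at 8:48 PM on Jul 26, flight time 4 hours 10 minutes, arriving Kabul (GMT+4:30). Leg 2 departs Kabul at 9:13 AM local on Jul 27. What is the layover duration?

Convert departure to UTC: 8:48 PM + 3:00 = 11:48 PM UTC on Jul 26.
Add 4 hours 10 minutes flight time → 3:58 AM UTC (Jul 27).
Kabul is UTC+4:30, so local arrival = 3:58 AM + 4:30 = 8:28 AM on Jul 27.
Layover = 9:13 AM − 8:28 AM = 45 minutes.

45 minutes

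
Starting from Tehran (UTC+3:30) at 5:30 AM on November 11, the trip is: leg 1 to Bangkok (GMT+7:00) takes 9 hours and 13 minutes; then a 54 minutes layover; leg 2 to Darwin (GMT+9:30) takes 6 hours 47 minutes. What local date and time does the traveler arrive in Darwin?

Convert departure to UTC: 5:30 AM − 3:30 = 2:00 AM UTC on Nov 11.
Add 9 hours 13 minutes leg 1 → 11:13 AM UTC.
Add 54 minutes layover in Bangkok → 12:07 PM UTC.
Add 6 hours and 47 minutes leg 2 → 6:54 PM UTC.
Darwin is UTC+9:30, so local arrival = 6:54 PM + 9:30 = 4:24 AM on Nov 12.

4:24 AM on November 12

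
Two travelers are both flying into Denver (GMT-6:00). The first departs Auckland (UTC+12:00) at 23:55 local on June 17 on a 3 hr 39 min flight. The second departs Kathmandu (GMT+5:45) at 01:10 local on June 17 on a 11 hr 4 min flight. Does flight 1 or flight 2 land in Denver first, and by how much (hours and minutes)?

the second, by 9 hours 5 minutes

Flight 1 in UTC: 23:55 − 12:00 = 11:55 on Jun 17.
+3 hours 39 minutes → arrive 15:34 UTC on Jun 17.
Flight 2 in UTC: 01:10 − 5:45 = 19:25 on Jun 16.
+11 hours 4 minutes → arrive 06:29 UTC on Jun 17.
Flight 2 lands earlier by 9 hours 5 minutes.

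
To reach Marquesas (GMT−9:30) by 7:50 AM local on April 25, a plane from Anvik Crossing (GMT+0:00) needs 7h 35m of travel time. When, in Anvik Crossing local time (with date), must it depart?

9:45 AM on Apr 25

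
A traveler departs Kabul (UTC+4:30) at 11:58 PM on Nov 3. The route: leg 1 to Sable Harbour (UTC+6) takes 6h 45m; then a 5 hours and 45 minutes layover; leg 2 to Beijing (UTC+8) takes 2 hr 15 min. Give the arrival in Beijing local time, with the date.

Convert departure to UTC: 11:58 PM − 4:30 = 7:28 PM UTC on Nov 3.
Add 6 hours and 45 minutes leg 1 → 2:13 AM UTC (Nov 4).
Add 5 hours 45 minutes layover in Sable Harbour → 7:58 AM UTC.
Add 2 hours and 15 minutes leg 2 → 10:13 AM UTC.
Beijing is UTC+8:00, so local arrival = 10:13 AM + 8:00 = 6:13 PM on Nov 4.

6:13 PM on Nov 4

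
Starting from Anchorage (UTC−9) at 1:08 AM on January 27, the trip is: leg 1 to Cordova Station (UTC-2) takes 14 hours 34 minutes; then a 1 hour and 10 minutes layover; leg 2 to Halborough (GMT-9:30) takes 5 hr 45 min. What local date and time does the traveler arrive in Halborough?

10:07 PM on January 27

Convert departure to UTC: 1:08 AM + 9:00 = 10:08 AM UTC on Jan 27.
Add 14 hours 34 minutes leg 1 → 12:42 AM UTC (Jan 28).
Add 1 hour and 10 minutes layover in Cordova Station → 1:52 AM UTC.
Add 5 hours 45 minutes leg 2 → 7:37 AM UTC.
Halborough is UTC−9:30, so local arrival = 7:37 AM − 9:30 = 10:07 PM on Jan 27.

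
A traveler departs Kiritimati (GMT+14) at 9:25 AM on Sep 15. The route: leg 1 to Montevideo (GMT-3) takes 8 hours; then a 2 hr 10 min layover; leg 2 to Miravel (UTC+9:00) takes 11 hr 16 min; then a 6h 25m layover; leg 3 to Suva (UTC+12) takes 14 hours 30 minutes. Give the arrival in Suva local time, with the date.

1:46 AM on September 17

Convert departure to UTC: 9:25 AM − 14:00 = 7:25 PM UTC on Sep 14.
Add 8 hours leg 1 → 3:25 AM UTC (Sep 15).
Add 2 hours and 10 minutes layover in Montevideo → 5:35 AM UTC.
Add 11 hours 16 minutes leg 2 → 4:51 PM UTC.
Add 6 hours and 25 minutes layover in Miravel → 11:16 PM UTC.
Add 14 hours 30 minutes leg 3 → 1:46 PM UTC (Sep 16).
Suva is UTC+12:00, so local arrival = 1:46 PM + 12:00 = 1:46 AM on Sep 17.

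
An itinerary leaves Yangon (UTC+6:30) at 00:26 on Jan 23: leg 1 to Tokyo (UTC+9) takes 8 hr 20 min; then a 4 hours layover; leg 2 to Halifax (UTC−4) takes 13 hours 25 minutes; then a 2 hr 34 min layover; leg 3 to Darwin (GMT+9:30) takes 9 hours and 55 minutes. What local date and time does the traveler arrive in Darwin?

Convert departure to UTC: 00:26 − 6:30 = 17:56 UTC on Jan 22.
Add 8 hours and 20 minutes leg 1 → 02:16 UTC (Jan 23).
Add 4 hours layover in Tokyo → 06:16 UTC.
Add 13 hours 25 minutes leg 2 → 19:41 UTC.
Add 2 hours 34 minutes layover in Halifax → 22:15 UTC.
Add 9 hours and 55 minutes leg 3 → 08:10 UTC (Jan 24).
Darwin is UTC+9:30, so local arrival = 08:10 + 9:30 = 17:40 on Jan 24.

17:40 on January 24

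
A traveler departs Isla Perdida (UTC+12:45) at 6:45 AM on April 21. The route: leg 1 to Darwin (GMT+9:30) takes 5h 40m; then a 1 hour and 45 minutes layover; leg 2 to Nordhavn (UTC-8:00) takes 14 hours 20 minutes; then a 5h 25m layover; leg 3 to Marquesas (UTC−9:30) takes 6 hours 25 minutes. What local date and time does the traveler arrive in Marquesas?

6:05 PM on April 21

Convert departure to UTC: 6:45 AM − 12:45 = 6:00 PM UTC on Apr 20.
Add 5 hours and 40 minutes leg 1 → 11:40 PM UTC.
Add 1 hour and 45 minutes layover in Darwin → 1:25 AM UTC (Apr 21).
Add 14 hours and 20 minutes leg 2 → 3:45 PM UTC.
Add 5 hours 25 minutes layover in Nordhavn → 9:10 PM UTC.
Add 6 hours and 25 minutes leg 3 → 3:35 AM UTC (Apr 22).
Marquesas is UTC−9:30, so local arrival = 3:35 AM − 9:30 = 6:05 PM on Apr 21.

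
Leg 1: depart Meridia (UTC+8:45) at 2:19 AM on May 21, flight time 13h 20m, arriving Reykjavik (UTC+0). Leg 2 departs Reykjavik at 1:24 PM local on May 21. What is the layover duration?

Convert departure to UTC: 2:19 AM − 8:45 = 5:34 PM UTC on May 20.
Add 13 hours 20 minutes flight time → 6:54 AM UTC (May 21).
Reykjavik is UTC+0, so local arrival is the same: 6:54 AM on May 21.
Layover = 1:24 PM − 6:54 AM = 6 hours 30 minutes.

6 hours 30 minutes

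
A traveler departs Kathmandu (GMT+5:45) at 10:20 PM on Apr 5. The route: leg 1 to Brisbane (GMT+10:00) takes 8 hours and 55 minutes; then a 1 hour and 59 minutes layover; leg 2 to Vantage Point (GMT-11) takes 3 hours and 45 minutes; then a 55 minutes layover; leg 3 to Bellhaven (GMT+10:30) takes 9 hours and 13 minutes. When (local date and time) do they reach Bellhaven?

3:52 AM on April 7

Convert departure to UTC: 10:20 PM − 5:45 = 4:35 PM UTC on Apr 5.
Add 8 hours and 55 minutes leg 1 → 1:30 AM UTC (Apr 6).
Add 1 hour 59 minutes layover in Brisbane → 3:29 AM UTC.
Add 3 hours 45 minutes leg 2 → 7:14 AM UTC.
Add 55 minutes layover in Vantage Point → 8:09 AM UTC.
Add 9 hours and 13 minutes leg 3 → 5:22 PM UTC.
Bellhaven is UTC+10:30, so local arrival = 5:22 PM + 10:30 = 3:52 AM on Apr 7.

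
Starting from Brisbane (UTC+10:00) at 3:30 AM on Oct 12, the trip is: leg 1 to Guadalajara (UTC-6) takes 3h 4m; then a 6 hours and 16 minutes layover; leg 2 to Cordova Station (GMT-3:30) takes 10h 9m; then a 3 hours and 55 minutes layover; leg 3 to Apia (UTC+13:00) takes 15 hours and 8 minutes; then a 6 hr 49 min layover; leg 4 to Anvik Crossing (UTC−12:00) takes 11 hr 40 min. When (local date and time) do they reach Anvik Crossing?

2:31 PM on Oct 13

Convert departure to UTC: 3:30 AM − 10:00 = 5:30 PM UTC on Oct 11.
Add 3 hours 4 minutes leg 1 → 8:34 PM UTC.
Add 6 hours 16 minutes layover in Guadalajara → 2:50 AM UTC (Oct 12).
Add 10 hours and 9 minutes leg 2 → 12:59 PM UTC.
Add 3 hours 55 minutes layover in Cordova Station → 4:54 PM UTC.
Add 15 hours and 8 minutes leg 3 → 8:02 AM UTC (Oct 13).
Add 6 hours and 49 minutes layover in Apia → 2:51 PM UTC.
Add 11 hours 40 minutes leg 4 → 2:31 AM UTC (Oct 14).
Anvik Crossing is UTC−12:00, so local arrival = 2:31 AM − 12:00 = 2:31 PM on Oct 13.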